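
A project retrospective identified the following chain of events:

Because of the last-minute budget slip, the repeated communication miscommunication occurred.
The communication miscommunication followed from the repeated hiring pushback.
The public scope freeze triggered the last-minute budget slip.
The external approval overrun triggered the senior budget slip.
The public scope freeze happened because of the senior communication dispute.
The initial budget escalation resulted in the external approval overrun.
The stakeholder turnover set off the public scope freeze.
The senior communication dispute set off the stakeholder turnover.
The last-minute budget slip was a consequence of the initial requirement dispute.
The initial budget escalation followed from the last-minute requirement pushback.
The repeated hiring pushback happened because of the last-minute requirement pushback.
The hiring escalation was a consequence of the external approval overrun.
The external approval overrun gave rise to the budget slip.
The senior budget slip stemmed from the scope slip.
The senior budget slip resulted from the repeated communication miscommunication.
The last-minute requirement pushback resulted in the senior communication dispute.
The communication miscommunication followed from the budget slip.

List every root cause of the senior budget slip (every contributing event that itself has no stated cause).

the initial requirement dispute, the last-minute requirement pushback, the scope slip

Tracing upstream from the senior budget slip: the senior budget slip ← the external approval overrun ← the initial budget escalation ← the last-minute requirement pushback.
A separate upstream branch: the senior budget slip ← the repeated communication miscommunication ← the last-minute budget slip ← the initial requirement dispute.
A separate upstream branch: the senior budget slip ← the scope slip.
Each of those chain origins has no stated cause.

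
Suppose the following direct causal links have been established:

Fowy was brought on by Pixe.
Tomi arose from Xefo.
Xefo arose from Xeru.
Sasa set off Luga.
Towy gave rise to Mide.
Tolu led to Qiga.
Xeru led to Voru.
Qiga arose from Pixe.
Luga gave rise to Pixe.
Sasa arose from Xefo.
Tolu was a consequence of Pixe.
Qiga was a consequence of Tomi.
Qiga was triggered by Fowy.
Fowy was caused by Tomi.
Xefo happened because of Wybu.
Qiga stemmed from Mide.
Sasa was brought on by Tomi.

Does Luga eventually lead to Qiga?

There is a causal chain: Luga → Pixe → Qiga.

Yes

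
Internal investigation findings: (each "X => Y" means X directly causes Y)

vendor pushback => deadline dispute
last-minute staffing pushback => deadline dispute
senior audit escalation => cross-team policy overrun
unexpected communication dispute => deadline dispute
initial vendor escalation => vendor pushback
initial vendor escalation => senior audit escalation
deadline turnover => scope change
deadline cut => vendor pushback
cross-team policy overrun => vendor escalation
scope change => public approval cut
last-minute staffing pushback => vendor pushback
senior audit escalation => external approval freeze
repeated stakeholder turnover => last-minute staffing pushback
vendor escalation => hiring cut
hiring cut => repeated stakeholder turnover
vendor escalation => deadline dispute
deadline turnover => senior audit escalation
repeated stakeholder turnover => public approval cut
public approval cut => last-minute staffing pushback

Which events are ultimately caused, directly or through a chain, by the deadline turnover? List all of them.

Direct effects: the senior audit escalation, the scope change.
2 steps out: the cross-team policy overrun, the external approval freeze, the public approval cut.
3 steps out: the vendor escalation, the last-minute staffing pushback.
4 steps out: the hiring cut, the vendor pushback, the deadline dispute.
5 steps out: the repeated stakeholder turnover.
Not reachable from it: the initial vendor escalation, the deadline cut, the unexpected communication dispute.

the cross-team policy overrun, the deadline dispute, the external approval freeze, the hiring cut, the last-minute staffing pushback, the public approval cut, the repeated stakeholder turnover, the scope change, the senior audit escalation, the vendor escalation, the vendor pushback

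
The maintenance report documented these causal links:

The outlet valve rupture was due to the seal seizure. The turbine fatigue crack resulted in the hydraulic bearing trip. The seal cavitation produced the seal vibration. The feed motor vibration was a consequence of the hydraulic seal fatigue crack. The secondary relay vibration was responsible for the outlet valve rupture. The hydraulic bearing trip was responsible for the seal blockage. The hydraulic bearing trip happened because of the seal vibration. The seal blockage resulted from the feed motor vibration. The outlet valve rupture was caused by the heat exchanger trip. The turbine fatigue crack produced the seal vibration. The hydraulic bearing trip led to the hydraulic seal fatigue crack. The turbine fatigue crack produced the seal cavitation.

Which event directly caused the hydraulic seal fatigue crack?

the hydraulic bearing trip

Upstream contributors include the turbine fatigue crack, the seal cavitation, the seal vibration, but only the hydraulic bearing trip feeds directly into the hydraulic seal fatigue crack.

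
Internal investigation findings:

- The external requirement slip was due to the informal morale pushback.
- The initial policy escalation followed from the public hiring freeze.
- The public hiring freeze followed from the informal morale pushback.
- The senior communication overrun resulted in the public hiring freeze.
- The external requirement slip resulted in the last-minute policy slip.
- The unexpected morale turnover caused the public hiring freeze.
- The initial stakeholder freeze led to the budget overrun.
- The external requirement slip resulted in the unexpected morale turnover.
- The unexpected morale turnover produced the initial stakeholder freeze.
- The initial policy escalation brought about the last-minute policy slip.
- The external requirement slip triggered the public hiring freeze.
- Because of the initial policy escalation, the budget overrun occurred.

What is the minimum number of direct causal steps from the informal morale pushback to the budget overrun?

Shortest chain: the informal morale pushback → the public hiring freeze → the initial policy escalation → the budget overrun.

3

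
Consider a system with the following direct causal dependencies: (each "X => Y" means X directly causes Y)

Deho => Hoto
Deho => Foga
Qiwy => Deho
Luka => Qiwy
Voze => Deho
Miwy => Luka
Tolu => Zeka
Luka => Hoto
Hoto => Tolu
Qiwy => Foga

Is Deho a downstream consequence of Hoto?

No

Hoto leads to Tolu, Zeka; Deho is not among them.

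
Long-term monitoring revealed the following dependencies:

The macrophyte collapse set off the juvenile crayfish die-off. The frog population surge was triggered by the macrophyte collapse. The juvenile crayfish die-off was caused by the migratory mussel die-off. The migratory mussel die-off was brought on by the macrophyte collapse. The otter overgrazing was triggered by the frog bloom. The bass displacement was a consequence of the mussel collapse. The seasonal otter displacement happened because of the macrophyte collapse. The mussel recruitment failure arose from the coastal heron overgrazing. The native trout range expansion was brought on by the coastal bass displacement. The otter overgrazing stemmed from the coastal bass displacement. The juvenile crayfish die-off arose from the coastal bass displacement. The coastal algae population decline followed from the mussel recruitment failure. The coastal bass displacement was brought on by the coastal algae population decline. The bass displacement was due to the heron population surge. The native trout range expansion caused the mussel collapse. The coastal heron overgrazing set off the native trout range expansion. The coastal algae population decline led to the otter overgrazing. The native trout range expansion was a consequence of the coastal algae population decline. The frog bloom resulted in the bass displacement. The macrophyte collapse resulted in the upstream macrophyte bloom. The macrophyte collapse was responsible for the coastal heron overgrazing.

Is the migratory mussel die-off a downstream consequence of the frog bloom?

No

The frog bloom leads to the bass displacement, the otter overgrazing; the migratory mussel die-off is not among them.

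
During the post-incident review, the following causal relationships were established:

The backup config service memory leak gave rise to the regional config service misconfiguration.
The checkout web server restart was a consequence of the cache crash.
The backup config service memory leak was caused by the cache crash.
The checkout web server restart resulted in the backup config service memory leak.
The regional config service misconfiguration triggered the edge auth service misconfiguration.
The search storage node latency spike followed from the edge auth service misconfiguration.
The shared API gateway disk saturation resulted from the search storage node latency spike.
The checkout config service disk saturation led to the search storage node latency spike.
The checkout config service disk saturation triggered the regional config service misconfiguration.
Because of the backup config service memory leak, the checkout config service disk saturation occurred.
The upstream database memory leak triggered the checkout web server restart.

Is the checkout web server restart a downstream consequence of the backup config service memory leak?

No

The backup config service memory leak leads to the checkout config service disk saturation, the regional config service misconfiguration, the edge auth service misconfiguration, the search storage node latency spike, the shared API gateway disk saturation; the checkout web server restart is not among them.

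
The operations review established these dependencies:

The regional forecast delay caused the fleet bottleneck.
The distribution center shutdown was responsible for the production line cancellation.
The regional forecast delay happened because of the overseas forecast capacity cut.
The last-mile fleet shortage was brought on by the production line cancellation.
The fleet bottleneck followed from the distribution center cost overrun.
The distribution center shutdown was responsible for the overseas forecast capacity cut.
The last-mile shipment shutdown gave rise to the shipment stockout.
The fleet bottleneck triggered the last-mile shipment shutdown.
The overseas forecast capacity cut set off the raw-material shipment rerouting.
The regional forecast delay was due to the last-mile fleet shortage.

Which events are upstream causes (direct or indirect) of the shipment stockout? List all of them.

the distribution center cost overrun, the distribution center shutdown, the fleet bottleneck, the last-mile fleet shortage, the last-mile shipment shutdown, the overseas forecast capacity cut, the production line cancellation, the regional forecast delay

Immediate cause of the shipment stockout: the last-mile shipment shutdown.
Further upstream: the distribution center shutdown, the production line cancellation, the overseas forecast capacity cut, the last-mile fleet shortage, the regional forecast delay, the fleet bottleneck, the distribution center cost overrun.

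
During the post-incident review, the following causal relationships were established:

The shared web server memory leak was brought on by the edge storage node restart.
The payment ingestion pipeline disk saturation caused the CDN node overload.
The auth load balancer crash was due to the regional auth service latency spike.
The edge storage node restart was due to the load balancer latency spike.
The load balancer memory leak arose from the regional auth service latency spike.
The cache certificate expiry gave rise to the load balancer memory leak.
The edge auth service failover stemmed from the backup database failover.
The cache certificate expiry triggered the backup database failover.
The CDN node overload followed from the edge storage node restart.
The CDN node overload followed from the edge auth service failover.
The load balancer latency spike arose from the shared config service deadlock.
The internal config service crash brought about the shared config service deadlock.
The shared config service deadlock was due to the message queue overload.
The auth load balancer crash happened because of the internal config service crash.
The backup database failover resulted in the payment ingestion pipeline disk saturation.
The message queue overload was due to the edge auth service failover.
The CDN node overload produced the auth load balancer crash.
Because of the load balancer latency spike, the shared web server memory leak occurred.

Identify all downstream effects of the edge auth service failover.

the CDN node overload, the auth load balancer crash, the edge storage node restart, the load balancer latency spike, the message queue overload, the shared config service deadlock, the shared web server memory leak

Direct effects: the message queue overload, the CDN node overload.
2 steps out: the shared config service deadlock, the auth load balancer crash.
3 steps out: the load balancer latency spike.
4 steps out: the edge storage node restart, the shared web server memory leak.
Not reachable from it: the internal config service crash, the cache certificate expiry, the backup database failover, the payment ingestion pipeline disk saturation, the regional auth service latency spike, the load balancer memory leak.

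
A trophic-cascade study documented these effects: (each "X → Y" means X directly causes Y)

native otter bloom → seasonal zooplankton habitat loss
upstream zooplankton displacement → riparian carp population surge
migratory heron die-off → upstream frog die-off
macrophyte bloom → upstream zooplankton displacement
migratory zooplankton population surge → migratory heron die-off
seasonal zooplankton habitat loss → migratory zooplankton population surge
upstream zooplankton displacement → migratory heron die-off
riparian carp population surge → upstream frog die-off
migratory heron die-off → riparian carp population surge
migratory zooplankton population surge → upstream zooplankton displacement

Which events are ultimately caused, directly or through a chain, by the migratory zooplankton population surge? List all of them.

Direct effects: the upstream zooplankton displacement, the migratory heron die-off.
2 steps out: the riparian carp population surge, the upstream frog die-off.
Not reachable from it: the native otter bloom, the seasonal zooplankton habitat loss, the macrophyte bloom.

the migratory heron die-off, the riparian carp population surge, the upstream frog die-off, the upstream zooplankton displacement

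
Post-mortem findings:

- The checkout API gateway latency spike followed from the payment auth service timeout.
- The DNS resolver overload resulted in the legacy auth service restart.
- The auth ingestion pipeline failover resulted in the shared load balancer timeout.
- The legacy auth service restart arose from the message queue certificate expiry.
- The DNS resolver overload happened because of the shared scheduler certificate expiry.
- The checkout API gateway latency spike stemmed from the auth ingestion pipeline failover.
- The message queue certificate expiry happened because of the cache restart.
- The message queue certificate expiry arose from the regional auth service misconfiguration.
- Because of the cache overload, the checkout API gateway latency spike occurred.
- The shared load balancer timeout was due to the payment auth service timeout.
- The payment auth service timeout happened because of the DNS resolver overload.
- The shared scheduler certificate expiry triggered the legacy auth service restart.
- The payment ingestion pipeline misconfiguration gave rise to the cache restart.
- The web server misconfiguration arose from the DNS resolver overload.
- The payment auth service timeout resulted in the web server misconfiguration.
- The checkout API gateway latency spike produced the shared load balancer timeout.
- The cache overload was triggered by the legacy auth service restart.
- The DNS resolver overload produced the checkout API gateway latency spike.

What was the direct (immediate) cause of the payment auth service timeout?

the DNS resolver overload

Upstream contributors include the shared scheduler certificate expiry, but only the DNS resolver overload feeds directly into the payment auth service timeout.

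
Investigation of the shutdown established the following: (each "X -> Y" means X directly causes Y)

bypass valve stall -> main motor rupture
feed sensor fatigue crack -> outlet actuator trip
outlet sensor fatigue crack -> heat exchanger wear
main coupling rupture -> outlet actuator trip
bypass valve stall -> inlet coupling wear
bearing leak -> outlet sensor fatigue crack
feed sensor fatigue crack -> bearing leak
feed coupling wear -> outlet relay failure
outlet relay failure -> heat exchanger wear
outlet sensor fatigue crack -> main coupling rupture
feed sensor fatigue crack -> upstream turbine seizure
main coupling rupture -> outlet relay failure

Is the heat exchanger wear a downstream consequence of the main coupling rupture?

Yes

There is a causal chain: the main coupling rupture → the outlet relay failure → the heat exchanger wear.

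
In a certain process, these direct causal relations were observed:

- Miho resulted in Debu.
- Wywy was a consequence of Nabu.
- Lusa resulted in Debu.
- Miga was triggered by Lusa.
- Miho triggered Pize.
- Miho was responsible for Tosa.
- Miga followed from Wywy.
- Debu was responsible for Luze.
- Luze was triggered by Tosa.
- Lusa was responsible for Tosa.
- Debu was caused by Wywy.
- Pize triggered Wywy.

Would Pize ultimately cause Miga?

There is a causal chain: Pize → Wywy → Miga.

Yes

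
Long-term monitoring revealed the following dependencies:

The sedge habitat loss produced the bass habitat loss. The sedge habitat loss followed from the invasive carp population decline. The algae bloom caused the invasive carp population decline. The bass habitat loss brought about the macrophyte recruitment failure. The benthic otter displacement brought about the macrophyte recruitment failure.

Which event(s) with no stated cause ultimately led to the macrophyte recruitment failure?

the algae bloom, the benthic otter displacement

Tracing upstream from the macrophyte recruitment failure: the macrophyte recruitment failure ← the bass habitat loss ← the sedge habitat loss ← the invasive carp population decline ← the algae bloom.
A separate upstream branch: the macrophyte recruitment failure ← the benthic otter displacement.
Each of those chain origins has no stated cause.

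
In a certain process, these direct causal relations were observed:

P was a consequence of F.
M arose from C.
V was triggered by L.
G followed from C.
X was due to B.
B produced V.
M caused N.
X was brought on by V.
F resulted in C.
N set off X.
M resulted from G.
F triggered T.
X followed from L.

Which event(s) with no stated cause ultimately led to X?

B, F, L

Tracing upstream from X: X ← N ← M ← C ← F.
A separate upstream branch: X ← B.
A separate upstream branch: X ← L.
Each of those chain origins has no stated cause.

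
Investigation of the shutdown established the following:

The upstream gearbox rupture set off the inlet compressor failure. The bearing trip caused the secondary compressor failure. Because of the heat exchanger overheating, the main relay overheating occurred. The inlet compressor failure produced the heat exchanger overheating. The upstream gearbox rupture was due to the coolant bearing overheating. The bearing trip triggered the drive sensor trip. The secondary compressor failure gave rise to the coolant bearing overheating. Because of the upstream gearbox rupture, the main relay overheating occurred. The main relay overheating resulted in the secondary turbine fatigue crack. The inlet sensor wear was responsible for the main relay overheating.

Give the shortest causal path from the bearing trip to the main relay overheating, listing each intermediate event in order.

the bearing trip → the secondary compressor failure → the coolant bearing overheating → the upstream gearbox rupture → the main relay overheating

the bearing trip → the secondary compressor failure
the secondary compressor failure → the coolant bearing overheating
the coolant bearing overheating → the upstream gearbox rupture
the upstream gearbox rupture → the main relay overheating
Length: 4 steps.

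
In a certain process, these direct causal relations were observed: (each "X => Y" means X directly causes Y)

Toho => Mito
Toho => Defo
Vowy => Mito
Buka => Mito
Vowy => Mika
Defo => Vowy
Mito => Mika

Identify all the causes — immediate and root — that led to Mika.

Buka, Defo, Mito, Toho, Vowy

Immediate causes of Mika: Vowy, Mito.
Further upstream: Toho, Defo, Buka.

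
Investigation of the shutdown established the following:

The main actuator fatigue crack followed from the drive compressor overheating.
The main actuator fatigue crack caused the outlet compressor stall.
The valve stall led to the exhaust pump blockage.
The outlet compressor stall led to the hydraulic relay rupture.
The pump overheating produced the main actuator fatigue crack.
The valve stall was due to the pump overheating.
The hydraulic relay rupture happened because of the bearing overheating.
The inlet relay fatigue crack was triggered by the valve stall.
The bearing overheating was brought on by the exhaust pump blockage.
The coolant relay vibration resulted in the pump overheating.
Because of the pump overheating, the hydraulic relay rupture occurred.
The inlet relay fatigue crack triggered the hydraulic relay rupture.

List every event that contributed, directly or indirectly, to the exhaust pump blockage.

Immediate cause of the exhaust pump blockage: the valve stall.
Further upstream: the coolant relay vibration, the pump overheating.

the coolant relay vibration, the pump overheating, the valve stall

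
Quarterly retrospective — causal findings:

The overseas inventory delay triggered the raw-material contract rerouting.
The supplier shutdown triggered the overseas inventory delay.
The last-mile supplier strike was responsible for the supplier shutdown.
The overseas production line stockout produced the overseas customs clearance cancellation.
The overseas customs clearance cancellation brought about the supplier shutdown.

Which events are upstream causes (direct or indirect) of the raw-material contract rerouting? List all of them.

the last-mile supplier strike, the overseas customs clearance cancellation, the overseas inventory delay, the overseas production line stockout, the supplier shutdown

Immediate cause of the raw-material contract rerouting: the overseas inventory delay.
Further upstream: the overseas production line stockout, the overseas customs clearance cancellation, the supplier shutdown, the last-mile supplier strike.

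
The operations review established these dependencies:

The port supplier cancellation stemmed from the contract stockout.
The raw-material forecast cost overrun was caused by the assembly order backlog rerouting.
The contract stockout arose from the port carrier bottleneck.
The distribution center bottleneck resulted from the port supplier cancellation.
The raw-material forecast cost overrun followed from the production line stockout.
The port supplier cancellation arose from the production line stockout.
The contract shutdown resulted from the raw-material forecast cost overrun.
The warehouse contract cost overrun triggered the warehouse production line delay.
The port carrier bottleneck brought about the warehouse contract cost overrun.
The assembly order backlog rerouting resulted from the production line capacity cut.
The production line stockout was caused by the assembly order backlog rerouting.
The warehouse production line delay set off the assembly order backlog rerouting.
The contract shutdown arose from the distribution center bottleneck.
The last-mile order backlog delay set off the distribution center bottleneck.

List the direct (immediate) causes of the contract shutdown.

the distribution center bottleneck, the raw-material forecast cost overrun

Upstream contributors include the port carrier bottleneck, the contract stockout, the warehouse contract cost overrun, the production line capacity cut, the warehouse production line delay, the assembly order backlog rerouting, the production line stockout, the port supplier cancellation, the last-mile order backlog delay, but only the distribution center bottleneck, the raw-material forecast cost overrun feed directly into the contract shutdown.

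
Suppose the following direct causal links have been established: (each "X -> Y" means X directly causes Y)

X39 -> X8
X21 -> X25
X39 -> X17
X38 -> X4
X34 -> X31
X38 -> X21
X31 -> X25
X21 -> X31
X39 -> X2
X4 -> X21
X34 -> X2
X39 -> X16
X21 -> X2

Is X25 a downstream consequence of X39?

No

X39 leads to X17, X2, X16, X8; X25 is not among them.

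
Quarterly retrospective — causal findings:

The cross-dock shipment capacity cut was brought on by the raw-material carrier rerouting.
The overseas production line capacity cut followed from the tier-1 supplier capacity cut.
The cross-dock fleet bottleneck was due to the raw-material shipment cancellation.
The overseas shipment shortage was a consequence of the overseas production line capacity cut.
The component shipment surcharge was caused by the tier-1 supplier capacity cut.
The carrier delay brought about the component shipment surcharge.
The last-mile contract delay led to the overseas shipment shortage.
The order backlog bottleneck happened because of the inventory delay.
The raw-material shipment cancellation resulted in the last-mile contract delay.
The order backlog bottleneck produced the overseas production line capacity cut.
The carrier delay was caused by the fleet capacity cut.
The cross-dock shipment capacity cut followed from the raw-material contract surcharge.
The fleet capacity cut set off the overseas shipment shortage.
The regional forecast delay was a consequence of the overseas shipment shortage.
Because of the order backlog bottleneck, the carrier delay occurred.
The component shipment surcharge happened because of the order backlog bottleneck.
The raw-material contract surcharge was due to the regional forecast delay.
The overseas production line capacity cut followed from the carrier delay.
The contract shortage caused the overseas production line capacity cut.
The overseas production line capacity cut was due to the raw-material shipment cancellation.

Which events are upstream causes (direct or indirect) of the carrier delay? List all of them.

the fleet capacity cut, the inventory delay, the order backlog bottleneck

Immediate causes of the carrier delay: the fleet capacity cut, the order backlog bottleneck.
Further upstream: the inventory delay.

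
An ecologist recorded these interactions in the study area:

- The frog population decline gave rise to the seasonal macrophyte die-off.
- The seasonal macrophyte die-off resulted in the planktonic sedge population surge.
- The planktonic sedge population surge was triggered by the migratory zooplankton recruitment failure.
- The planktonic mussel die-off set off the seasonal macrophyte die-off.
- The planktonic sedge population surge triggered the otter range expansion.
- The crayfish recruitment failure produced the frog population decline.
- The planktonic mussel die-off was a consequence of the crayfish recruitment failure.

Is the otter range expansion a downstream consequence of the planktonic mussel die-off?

Yes

There is a causal chain: the planktonic mussel die-off → the seasonal macrophyte die-off → the planktonic sedge population surge → the otter range expansion.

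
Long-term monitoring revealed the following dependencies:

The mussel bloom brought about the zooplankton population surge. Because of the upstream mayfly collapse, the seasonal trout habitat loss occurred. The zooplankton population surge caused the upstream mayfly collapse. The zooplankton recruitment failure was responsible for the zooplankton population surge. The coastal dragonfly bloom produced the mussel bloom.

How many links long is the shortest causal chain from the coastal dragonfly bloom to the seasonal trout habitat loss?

4

Shortest chain: the coastal dragonfly bloom → the mussel bloom → the zooplankton population surge → the upstream mayfly collapse → the seasonal trout habitat loss.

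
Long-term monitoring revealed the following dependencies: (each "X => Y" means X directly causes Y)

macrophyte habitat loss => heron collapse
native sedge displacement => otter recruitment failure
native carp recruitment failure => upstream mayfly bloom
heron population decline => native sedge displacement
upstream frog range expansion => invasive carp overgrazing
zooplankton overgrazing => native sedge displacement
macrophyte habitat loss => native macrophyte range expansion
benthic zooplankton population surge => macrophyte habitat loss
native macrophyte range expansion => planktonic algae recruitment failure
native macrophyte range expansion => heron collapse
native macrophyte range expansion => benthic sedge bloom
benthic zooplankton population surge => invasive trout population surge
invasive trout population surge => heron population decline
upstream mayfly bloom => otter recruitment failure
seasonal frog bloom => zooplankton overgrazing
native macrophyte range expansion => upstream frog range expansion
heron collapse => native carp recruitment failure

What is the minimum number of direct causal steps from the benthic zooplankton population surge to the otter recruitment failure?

Shortest chain: the benthic zooplankton population surge → the invasive trout population surge → the heron population decline → the native sedge displacement → the otter recruitment failure.

4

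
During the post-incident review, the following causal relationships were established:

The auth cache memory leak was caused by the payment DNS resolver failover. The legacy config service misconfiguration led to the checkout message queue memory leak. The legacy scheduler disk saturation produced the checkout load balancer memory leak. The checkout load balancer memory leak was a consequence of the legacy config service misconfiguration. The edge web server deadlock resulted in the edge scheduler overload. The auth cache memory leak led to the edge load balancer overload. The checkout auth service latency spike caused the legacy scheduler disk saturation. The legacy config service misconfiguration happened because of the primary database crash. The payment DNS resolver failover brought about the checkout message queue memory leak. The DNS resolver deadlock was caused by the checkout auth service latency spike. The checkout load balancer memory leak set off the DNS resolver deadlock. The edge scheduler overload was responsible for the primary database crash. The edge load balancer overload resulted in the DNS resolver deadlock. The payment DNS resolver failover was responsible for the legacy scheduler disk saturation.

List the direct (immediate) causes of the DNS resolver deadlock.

Upstream contributors include the payment DNS resolver failover, the auth cache memory leak, the edge web server deadlock, the edge scheduler overload, the primary database crash, the legacy scheduler disk saturation, the legacy config service misconfiguration, but only the checkout auth service latency spike, the checkout load balancer memory leak, the edge load balancer overload feed directly into the DNS resolver deadlock.

the checkout auth service latency spike, the checkout load balancer memory leak, the edge load balancer overload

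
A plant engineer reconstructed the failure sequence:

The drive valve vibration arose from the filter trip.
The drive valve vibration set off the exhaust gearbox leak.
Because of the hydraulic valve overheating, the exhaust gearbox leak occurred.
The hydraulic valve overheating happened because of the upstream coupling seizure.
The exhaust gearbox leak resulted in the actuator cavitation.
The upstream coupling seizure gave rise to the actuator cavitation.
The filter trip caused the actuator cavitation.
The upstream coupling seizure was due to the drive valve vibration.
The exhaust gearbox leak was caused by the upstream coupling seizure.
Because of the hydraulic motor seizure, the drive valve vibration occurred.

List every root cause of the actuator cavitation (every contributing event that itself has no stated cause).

the filter trip, the hydraulic motor seizure

Tracing upstream from the actuator cavitation: the actuator cavitation ← the filter trip.
A separate upstream branch: the actuator cavitation ← the upstream coupling seizure ← the drive valve vibration ← the hydraulic motor seizure.
Each of those chain origins has no stated cause.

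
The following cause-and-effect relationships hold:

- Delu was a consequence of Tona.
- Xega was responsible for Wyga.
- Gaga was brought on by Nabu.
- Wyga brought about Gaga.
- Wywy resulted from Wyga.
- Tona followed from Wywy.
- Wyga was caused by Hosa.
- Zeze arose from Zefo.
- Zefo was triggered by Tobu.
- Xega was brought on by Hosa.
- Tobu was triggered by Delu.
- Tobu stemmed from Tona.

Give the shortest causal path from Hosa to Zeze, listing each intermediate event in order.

Hosa → Wyga → Wywy → Tona → Tobu → Zefo → Zeze

Hosa → Wyga
Wyga → Wywy
Wywy → Tona
Tona → Tobu
Tobu → Zefo
Zefo → Zeze
Length: 6 steps.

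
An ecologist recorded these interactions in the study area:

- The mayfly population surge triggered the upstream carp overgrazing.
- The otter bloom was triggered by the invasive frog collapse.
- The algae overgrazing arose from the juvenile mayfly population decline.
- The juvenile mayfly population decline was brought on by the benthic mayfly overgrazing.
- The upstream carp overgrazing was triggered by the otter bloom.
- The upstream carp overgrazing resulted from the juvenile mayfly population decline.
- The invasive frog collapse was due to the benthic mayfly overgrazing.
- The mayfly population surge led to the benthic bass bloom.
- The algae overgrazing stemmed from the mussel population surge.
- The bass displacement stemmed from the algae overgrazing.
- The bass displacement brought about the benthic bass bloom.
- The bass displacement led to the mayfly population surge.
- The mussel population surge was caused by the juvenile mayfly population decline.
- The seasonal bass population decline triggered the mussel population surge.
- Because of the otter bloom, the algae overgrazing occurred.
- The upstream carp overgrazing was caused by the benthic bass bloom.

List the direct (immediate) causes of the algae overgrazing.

the juvenile mayfly population decline, the mussel population surge, the otter bloom

Upstream contributors include the benthic mayfly overgrazing, the invasive frog collapse, the seasonal bass population decline, but only the juvenile mayfly population decline, the mussel population surge, the otter bloom feed directly into the algae overgrazing.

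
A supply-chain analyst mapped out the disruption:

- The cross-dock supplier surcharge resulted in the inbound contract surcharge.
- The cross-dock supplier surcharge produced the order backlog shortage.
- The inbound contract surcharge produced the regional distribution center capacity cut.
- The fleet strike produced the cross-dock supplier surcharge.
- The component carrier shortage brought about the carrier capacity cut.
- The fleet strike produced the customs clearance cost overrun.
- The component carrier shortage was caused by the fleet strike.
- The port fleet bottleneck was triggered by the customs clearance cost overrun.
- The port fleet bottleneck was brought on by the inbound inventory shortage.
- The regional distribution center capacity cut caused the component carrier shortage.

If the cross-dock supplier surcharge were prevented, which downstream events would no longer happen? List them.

the inbound contract surcharge, the order backlog shortage, the regional distribution center capacity cut

Downstream of the cross-dock supplier surcharge: the inbound contract surcharge, the order backlog shortage, the regional distribution center capacity cut, the component carrier shortage, the carrier capacity cut.
Of those, still caused via another path: the component carrier shortage, the carrier capacity cut.
The remainder have no surviving cause.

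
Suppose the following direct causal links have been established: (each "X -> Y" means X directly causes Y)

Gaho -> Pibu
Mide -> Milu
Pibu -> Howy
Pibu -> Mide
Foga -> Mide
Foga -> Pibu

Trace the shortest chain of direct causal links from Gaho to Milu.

Gaho → Pibu
Pibu → Mide
Mide → Milu
Length: 3 steps.

Gaho → Pibu → Mide → Milu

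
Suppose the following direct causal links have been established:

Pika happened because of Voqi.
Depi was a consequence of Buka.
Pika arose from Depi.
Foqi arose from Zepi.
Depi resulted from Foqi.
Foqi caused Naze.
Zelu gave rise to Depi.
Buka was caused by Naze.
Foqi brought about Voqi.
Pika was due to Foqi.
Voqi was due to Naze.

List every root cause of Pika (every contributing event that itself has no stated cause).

Tracing upstream from Pika: Pika ← Foqi ← Zepi.
A separate upstream branch: Pika ← Depi ← Zelu.
Each of those chain origins has no stated cause.

Zelu, Zepi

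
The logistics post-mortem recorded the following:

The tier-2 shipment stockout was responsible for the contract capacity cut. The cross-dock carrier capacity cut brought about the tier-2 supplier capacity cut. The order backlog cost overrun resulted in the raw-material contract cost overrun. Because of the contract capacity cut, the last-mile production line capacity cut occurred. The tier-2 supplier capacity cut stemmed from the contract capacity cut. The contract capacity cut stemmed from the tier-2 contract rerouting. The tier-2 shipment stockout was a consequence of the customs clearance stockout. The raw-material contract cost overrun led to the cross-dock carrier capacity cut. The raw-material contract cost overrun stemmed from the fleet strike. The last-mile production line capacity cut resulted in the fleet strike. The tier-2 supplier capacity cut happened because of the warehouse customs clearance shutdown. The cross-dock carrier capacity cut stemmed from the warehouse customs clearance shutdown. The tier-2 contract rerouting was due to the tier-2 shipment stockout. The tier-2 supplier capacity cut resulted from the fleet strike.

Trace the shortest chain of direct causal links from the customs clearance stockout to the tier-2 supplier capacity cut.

the customs clearance stockout → the tier-2 shipment stockout
the tier-2 shipment stockout → the contract capacity cut
the contract capacity cut → the tier-2 supplier capacity cut
Length: 3 steps.

the customs clearance stockout → the tier-2 shipment stockout → the contract capacity cut → the tier-2 supplier capacity cut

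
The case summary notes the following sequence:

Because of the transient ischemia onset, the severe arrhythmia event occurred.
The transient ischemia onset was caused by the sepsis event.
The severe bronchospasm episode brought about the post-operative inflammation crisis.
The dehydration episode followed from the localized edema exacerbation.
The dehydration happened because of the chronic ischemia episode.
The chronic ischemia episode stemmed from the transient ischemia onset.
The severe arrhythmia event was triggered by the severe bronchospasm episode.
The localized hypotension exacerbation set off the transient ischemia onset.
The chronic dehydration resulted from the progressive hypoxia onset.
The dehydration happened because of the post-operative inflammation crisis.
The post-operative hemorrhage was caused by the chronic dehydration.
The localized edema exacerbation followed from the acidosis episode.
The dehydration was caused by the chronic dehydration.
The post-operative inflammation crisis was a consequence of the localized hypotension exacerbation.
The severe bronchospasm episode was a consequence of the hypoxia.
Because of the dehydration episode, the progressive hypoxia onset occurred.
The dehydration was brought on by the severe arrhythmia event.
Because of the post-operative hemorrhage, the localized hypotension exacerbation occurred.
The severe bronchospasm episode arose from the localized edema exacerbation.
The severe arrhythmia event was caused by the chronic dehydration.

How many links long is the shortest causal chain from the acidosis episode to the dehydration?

Shortest chain: the acidosis episode → the localized edema exacerbation → the severe bronchospasm episode → the post-operative inflammation crisis → the dehydration.

4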